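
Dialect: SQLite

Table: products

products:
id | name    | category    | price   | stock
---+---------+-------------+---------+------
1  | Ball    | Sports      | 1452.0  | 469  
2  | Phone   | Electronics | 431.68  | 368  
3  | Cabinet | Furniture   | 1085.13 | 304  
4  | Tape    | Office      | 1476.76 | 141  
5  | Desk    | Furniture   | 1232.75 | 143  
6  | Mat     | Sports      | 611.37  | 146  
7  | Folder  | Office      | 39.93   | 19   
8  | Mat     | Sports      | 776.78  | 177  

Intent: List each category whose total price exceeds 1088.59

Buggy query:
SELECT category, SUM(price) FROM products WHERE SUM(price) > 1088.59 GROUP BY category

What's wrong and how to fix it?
Bug: SUM(price) is an aggregate, but WHERE filters rows before aggregation

Fix: Use HAVING (which filters groups after aggregation) instead of WHERE

Corrected query:
SELECT category, SUM(price) FROM products GROUP BY category HAVING SUM(price) > 1088.59

Result:
category  | SUM(price)
----------+-----------
Furniture | 2317.88   
Office    | 1516.69   
Sports    | 2840.15   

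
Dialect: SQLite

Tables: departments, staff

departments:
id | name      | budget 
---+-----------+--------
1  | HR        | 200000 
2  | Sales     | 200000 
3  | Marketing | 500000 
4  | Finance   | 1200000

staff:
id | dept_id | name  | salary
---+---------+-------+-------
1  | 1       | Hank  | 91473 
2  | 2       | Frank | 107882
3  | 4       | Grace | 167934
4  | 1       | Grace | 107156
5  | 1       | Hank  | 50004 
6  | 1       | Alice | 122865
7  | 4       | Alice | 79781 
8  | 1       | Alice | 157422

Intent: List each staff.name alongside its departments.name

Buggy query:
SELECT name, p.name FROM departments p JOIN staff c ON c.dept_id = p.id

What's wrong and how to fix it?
Bug: Both tables have a 'name' column; the unqualified reference is ambiguous

Fix: Qualify the column with its table alias (c.name)

Corrected query:
SELECT c.name, p.name FROM departments p JOIN staff c ON c.dept_id = p.id

Result:
name  | name   
------+--------
Hank  | HR     
Frank | Sales  
Grace | Finance
Grace | HR     
Hank  | HR     
Alice | HR     
Alice | Finance
Alice | HR     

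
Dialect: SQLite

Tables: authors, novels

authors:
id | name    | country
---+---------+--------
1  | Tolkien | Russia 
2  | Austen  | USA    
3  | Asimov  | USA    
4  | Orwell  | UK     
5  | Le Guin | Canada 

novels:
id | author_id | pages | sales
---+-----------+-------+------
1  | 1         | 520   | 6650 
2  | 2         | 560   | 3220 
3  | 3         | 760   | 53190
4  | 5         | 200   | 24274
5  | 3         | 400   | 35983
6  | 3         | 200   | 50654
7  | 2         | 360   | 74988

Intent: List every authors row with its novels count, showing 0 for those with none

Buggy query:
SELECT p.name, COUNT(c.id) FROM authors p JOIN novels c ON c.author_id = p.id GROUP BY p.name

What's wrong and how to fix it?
Bug: An inner join excludes parents with zero children

Fix: Switch to LEFT JOIN to retain unmatched parent rows

Corrected query:
SELECT p.name, COUNT(c.id) FROM authors p LEFT JOIN novels c ON c.author_id = p.id GROUP BY p.name

Result:
name    | COUNT(c.id)
--------+------------
Asimov  | 3          
Austen  | 2          
Le Guin | 1          
Orwell  | 0          
Tolkien | 1          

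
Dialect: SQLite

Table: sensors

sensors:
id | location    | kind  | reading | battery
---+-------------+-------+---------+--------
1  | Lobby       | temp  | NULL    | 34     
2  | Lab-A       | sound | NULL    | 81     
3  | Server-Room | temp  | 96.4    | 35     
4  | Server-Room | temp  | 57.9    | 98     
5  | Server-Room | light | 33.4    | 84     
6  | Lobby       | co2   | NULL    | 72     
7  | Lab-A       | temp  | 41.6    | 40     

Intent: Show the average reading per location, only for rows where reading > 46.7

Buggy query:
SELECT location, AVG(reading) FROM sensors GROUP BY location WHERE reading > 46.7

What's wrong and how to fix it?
Bug: WHERE cannot follow GROUP BY

Fix: Move the WHERE clause before GROUP BY

Corrected query:
SELECT location, AVG(reading) FROM sensors WHERE reading > 46.7 GROUP BY location

Result:
location    | AVG(reading)
------------+-------------
Server-Room | 77.15       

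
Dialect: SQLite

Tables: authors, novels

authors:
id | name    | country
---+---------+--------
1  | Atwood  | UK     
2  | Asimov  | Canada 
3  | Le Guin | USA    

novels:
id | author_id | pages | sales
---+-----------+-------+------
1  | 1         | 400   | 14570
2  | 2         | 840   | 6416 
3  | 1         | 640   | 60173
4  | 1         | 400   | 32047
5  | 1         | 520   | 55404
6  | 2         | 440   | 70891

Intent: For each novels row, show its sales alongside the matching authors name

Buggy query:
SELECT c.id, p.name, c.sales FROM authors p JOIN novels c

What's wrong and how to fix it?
Bug: JOIN with no ON clause produces a cartesian product; every novels row pairs with every authors row

Fix: Add ON c.author_id = p.id to the JOIN

Corrected query:
SELECT c.id, p.name, c.sales FROM authors p JOIN novels c ON c.author_id = p.id

Result:
id | name   | sales
---+--------+------
1  | Atwood | 14570
2  | Asimov | 6416 
3  | Atwood | 60173
4  | Atwood | 32047
5  | Atwood | 55404
6  | Asimov | 70891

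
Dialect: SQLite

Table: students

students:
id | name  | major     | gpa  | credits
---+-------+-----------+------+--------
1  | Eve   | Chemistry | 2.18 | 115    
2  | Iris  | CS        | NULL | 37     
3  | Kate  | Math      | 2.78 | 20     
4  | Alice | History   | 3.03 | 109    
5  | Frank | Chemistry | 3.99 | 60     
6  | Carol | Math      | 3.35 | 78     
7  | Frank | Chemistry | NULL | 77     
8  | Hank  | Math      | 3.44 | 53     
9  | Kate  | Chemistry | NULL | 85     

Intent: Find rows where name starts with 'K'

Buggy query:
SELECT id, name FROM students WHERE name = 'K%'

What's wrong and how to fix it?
Bug: '=' compares the literal string including the % character; pattern matching needs LIKE

Fix: Use LIKE for wildcard pattern matching

Corrected query:
SELECT id, name FROM students WHERE name LIKE 'K%'

Result:
id | name
---+-----
3  | Kate
9  | Kate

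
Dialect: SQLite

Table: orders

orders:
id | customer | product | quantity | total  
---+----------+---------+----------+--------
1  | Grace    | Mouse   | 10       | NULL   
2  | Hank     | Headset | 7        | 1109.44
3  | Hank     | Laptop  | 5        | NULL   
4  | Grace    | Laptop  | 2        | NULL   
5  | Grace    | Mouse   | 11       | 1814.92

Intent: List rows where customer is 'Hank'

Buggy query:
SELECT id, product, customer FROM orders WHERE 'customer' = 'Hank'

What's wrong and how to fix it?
Bug: 'customer' in single quotes is a string literal, not the column; the comparison is literal-vs-literal and never true

Fix: Remove the quotes around the column name (or use double quotes for an identifier)

Corrected query:
SELECT id, product, customer FROM orders WHERE customer = 'Hank'

Result:
id | product | customer
---+---------+---------
2  | Headset | Hank    
3  | Laptop  | Hank    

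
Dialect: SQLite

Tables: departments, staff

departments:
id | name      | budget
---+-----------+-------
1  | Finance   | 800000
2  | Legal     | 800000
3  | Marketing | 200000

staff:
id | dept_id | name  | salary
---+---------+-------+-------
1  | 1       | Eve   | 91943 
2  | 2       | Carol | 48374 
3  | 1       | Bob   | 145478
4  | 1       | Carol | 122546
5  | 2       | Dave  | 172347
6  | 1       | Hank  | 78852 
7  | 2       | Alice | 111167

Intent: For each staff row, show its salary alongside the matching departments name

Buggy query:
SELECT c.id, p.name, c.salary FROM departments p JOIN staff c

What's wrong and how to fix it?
Bug: Missing join condition: each staff row is matched to all departments rows instead of just its own

Fix: Specify the join condition linking the foreign key to the parent id

Corrected query:
SELECT c.id, p.name, c.salary FROM departments p JOIN staff c ON c.dept_id = p.id

Result:
id | name    | salary
---+---------+-------
1  | Finance | 91943 
2  | Legal   | 48374 
3  | Finance | 145478
4  | Finance | 122546
5  | Legal   | 172347
6  | Finance | 78852 
7  | Legal   | 111167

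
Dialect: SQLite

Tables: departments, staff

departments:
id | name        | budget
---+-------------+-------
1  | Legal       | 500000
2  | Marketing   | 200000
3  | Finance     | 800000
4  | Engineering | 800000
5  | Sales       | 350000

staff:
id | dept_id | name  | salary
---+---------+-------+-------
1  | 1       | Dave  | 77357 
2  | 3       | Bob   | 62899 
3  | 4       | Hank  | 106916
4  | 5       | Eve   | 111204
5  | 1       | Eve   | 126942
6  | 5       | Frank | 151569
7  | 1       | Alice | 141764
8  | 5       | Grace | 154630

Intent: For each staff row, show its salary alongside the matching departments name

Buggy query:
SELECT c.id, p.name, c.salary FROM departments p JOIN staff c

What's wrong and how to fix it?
Bug: Missing join condition: each staff row is matched to all departments rows instead of just its own

Fix: Specify the join condition linking the foreign key to the parent id

Corrected query:
SELECT c.id, p.name, c.salary FROM departments p JOIN staff c ON c.dept_id = p.id

Result:
id | name        | salary
---+-------------+-------
1  | Legal       | 77357 
2  | Finance     | 62899 
3  | Engineering | 106916
4  | Sales       | 111204
5  | Legal       | 126942
6  | Sales       | 151569
7  | Legal       | 141764
8  | Sales       | 154630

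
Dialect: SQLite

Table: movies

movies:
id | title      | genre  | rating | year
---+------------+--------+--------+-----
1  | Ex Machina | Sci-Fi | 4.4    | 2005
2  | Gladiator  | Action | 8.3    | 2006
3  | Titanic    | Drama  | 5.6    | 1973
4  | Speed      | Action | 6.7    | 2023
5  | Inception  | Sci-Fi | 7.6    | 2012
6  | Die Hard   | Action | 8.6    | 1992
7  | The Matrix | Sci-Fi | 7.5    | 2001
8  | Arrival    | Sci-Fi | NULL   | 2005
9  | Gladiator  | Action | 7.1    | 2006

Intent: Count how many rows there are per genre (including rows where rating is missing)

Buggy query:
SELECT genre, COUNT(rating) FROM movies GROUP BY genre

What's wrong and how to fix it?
Bug: COUNT(rating) skips NULLs, so groups with missing rating are undercounted

Fix: Replace COUNT(rating) with COUNT(*)

Corrected query:
SELECT genre, COUNT(*) FROM movies GROUP BY genre

Result:
genre  | COUNT(*)
-------+---------
Action | 4       
Drama  | 1       
Sci-Fi | 4       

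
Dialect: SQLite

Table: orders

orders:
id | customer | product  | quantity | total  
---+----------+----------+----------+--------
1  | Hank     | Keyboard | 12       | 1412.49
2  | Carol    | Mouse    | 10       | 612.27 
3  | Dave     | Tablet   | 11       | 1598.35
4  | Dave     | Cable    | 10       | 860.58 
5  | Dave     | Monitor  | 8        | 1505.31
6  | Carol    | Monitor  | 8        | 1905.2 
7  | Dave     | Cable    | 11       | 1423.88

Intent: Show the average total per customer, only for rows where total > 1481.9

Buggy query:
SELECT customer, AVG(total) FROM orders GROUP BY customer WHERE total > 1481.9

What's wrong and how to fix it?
Bug: Row-level WHERE must come before GROUP BY in the clause order

Fix: Place WHERE between FROM and GROUP BY

Corrected query:
SELECT customer, AVG(total) FROM orders WHERE total > 1481.9 GROUP BY customer

Result:
customer | AVG(total)
---------+-----------
Carol    | 1905.2    
Dave     | 1551.83   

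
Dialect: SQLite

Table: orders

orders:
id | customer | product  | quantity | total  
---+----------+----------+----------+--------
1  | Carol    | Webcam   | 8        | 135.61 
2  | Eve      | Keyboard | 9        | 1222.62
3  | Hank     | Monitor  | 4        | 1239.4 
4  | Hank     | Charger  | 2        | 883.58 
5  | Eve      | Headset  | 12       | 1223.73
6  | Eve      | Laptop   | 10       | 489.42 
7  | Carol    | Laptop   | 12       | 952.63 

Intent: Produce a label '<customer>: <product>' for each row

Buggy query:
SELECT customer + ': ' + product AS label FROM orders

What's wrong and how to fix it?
Bug: SQLite uses || for string concatenation; + coerces text to numbers (yielding 0)

Fix: Use the || operator for string concatenation

Corrected query:
SELECT customer || ': ' || product AS label FROM orders

Result:
label        
-------------
Carol: Webcam
Eve: Keyboard
Hank: Monitor
Hank: Charger
Eve: Headset 
Eve: Laptop  
Carol: Laptop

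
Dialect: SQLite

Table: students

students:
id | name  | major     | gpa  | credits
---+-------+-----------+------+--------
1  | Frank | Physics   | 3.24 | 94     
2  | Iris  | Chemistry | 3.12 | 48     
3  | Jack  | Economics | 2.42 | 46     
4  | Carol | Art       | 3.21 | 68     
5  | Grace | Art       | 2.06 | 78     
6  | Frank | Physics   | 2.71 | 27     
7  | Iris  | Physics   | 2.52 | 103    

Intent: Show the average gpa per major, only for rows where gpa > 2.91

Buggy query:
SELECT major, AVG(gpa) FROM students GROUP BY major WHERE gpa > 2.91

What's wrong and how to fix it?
Bug: WHERE cannot follow GROUP BY

Fix: Place WHERE between FROM and GROUP BY

Corrected query:
SELECT major, AVG(gpa) FROM students WHERE gpa > 2.91 GROUP BY major

Result:
major     | AVG(gpa)
----------+---------
Art       | 3.21    
Chemistry | 3.12    
Physics   | 3.24    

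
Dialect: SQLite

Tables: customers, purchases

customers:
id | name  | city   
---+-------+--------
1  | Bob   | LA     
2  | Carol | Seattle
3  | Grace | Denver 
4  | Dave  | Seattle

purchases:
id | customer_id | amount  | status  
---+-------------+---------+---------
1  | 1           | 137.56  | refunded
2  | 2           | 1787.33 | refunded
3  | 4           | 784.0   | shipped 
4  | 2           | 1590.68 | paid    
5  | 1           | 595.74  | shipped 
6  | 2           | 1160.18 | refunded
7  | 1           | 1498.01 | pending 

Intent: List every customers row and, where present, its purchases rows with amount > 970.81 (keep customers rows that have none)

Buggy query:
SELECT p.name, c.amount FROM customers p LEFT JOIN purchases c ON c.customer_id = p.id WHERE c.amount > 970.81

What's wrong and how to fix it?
Bug: A WHERE condition on the right-hand table after LEFT JOIN drops unmatched parents

Fix: Move the right-table condition into the ON clause so unmatched parents are kept

Corrected query:
SELECT p.name, c.amount FROM customers p LEFT JOIN purchases c ON c.customer_id = p.id AND c.amount > 970.81

Result:
name  | amount 
------+--------
Bob   | 1498.01
Carol | 1160.18
Carol | 1590.68
Carol | 1787.33
Grace | NULL   
Dave  | NULL   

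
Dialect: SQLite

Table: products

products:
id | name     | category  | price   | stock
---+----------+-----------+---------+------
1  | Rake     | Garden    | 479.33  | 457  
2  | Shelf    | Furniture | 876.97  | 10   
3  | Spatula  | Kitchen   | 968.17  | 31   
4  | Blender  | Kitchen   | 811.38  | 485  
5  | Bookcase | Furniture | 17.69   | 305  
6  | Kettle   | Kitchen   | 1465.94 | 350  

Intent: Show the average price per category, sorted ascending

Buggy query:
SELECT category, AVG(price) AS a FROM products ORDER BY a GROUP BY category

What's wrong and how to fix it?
Bug: ORDER BY appears before GROUP BY; SQL clause order requires GROUP BY first

Fix: Move ORDER BY to the end, after GROUP BY

Corrected query:
SELECT category, AVG(price) AS a FROM products GROUP BY category ORDER BY a

Result:
category  | a      
----------+--------
Furniture | 447.33 
Garden    | 479.33 
Kitchen   | 1081.83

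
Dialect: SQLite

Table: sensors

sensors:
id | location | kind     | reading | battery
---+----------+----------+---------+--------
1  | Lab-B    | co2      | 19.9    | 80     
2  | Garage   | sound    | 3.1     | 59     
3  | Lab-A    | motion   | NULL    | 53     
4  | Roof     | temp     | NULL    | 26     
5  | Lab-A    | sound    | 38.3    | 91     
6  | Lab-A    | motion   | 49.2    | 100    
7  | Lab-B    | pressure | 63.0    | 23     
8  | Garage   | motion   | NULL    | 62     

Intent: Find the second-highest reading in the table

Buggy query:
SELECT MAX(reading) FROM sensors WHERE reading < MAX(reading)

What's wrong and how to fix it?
Bug: MAX(reading) on the right of the comparison is an aggregate-in-WHERE error

Fix: Compute the overall MAX in a subquery, then take MAX of rows below it

Corrected query:
SELECT MAX(reading) FROM sensors WHERE reading < (SELECT MAX(reading) FROM sensors)

Result:
MAX(reading)
------------
49.2        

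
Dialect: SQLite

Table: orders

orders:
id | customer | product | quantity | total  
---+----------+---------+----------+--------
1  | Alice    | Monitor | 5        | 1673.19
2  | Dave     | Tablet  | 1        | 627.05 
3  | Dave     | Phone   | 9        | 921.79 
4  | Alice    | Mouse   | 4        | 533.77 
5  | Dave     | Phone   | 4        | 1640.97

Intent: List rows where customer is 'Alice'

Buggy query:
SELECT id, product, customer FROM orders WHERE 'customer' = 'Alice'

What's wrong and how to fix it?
Bug: Single quotes denote string literals in SQL; the column name is being compared as a constant string

Fix: Remove the quotes around the column name (or use double quotes for an identifier)

Corrected query:
SELECT id, product, customer FROM orders WHERE customer = 'Alice'

Result:
id | product | customer
---+---------+---------
1  | Monitor | Alice   
4  | Mouse   | Alice   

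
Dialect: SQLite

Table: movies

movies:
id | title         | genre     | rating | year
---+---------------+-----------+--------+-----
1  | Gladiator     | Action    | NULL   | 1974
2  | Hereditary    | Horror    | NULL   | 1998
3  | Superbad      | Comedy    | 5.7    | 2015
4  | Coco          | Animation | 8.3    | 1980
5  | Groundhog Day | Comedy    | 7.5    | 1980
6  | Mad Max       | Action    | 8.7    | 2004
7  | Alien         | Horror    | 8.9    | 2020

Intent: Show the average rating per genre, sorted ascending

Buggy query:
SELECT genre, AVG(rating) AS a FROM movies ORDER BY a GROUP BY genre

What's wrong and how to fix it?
Bug: GROUP BY must precede ORDER BY

Fix: Reorder: SELECT … FROM … GROUP BY … ORDER BY …

Corrected query:
SELECT genre, AVG(rating) AS a FROM movies GROUP BY genre ORDER BY a

Result:
genre     | a  
----------+----
Comedy    | 6.6
Animation | 8.3
Action    | 8.7
Horror    | 8.9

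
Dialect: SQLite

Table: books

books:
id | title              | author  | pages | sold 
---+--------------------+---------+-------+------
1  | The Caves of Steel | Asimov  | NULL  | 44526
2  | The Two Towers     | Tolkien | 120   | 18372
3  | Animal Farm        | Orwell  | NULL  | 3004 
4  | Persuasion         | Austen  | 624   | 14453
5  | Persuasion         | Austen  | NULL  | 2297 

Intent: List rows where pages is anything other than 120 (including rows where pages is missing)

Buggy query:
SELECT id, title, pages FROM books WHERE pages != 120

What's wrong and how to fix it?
Bug: Inequality against NULL is unknown, not true; rows with NULL are dropped

Fix: Add an explicit OR pages IS NULL to include the missing-value rows

Corrected query:
SELECT id, title, pages FROM books WHERE pages != 120 OR pages IS NULL

Result:
id | title              | pages
---+--------------------+------
1  | The Caves of Steel | NULL 
3  | Animal Farm        | NULL 
4  | Persuasion         | 624  
5  | Persuasion         | NULL 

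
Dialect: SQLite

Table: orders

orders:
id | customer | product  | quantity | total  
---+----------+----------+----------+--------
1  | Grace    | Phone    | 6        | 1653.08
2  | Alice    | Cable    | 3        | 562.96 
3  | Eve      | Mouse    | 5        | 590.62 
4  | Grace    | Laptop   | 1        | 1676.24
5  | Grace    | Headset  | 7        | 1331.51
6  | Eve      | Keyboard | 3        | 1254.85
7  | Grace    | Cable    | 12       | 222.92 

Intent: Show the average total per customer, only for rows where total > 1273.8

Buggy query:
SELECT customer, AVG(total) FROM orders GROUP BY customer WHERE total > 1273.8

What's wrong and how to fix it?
Bug: Row-level WHERE must come before GROUP BY in the clause order

Fix: Place WHERE between FROM and GROUP BY

Corrected query:
SELECT customer, AVG(total) FROM orders WHERE total > 1273.8 GROUP BY customer

Result:
customer | AVG(total)
---------+-----------
Grace    | 1553.61   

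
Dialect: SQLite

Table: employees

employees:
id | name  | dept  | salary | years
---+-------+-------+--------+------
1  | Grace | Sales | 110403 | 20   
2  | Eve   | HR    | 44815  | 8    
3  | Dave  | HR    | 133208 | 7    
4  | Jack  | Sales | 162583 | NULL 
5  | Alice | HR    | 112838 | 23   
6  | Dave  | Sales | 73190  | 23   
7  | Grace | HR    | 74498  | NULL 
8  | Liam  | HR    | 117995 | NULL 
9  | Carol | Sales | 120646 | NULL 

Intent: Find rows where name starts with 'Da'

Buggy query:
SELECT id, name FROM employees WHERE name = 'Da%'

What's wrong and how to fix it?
Bug: '=' compares the literal string including the % character; pattern matching needs LIKE

Fix: Replace '=' with LIKE so 'Da%' is treated as a pattern

Corrected query:
SELECT id, name FROM employees WHERE name LIKE 'Da%'

Result:
id | name
---+-----
3  | Dave
6  | Dave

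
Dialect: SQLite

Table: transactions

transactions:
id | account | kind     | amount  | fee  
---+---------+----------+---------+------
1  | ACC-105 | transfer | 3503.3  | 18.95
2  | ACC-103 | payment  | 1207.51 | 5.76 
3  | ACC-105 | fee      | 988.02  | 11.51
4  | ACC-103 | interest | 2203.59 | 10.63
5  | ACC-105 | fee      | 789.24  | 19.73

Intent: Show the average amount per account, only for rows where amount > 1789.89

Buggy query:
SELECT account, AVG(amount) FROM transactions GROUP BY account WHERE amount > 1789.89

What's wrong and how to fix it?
Bug: Row-level WHERE must come before GROUP BY in the clause order

Fix: Place WHERE between FROM and GROUP BY

Corrected query:
SELECT account, AVG(amount) FROM transactions WHERE amount > 1789.89 GROUP BY account

Result:
account | AVG(amount)
--------+------------
ACC-103 | 2203.59    
ACC-105 | 3503.3     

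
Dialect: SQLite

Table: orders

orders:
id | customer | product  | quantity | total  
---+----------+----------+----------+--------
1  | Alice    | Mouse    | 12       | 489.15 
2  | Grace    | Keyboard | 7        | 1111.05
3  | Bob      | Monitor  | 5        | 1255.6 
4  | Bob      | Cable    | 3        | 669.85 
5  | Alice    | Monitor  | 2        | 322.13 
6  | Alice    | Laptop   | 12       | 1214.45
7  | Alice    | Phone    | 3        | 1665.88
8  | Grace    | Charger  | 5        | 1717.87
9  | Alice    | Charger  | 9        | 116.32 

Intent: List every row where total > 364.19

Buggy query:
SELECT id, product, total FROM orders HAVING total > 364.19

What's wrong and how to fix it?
Bug: HAVING filters the output of aggregation, but this query has no GROUP BY and no aggregate functions, so SQLite rejects it (HAVING clause on a non-aggregate query); the condition here is per row

Fix: Replace HAVING with WHERE since the condition applies to individual rows

Corrected query:
SELECT id, product, total FROM orders WHERE total > 364.19

Result:
id | product  | total  
---+----------+--------
1  | Mouse    | 489.15 
2  | Keyboard | 1111.05
3  | Monitor  | 1255.6 
4  | Cable    | 669.85 
6  | Laptop   | 1214.45
7  | Phone    | 1665.88
8  | Charger  | 1717.87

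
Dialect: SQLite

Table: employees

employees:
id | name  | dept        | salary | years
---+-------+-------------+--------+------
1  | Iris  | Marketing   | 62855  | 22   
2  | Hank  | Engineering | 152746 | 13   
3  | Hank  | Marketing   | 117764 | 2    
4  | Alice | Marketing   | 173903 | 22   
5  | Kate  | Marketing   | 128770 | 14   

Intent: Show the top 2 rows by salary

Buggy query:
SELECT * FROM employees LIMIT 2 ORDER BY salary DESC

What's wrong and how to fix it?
Bug: LIMIT must come after ORDER BY

Fix: Swap the clauses: ORDER BY first, then LIMIT

Corrected query:
SELECT * FROM employees ORDER BY salary DESC LIMIT 2

Result:
id | name  | dept        | salary | years
---+-------+-------------+--------+------
4  | Alice | Marketing   | 173903 | 22   
2  | Hank  | Engineering | 152746 | 13   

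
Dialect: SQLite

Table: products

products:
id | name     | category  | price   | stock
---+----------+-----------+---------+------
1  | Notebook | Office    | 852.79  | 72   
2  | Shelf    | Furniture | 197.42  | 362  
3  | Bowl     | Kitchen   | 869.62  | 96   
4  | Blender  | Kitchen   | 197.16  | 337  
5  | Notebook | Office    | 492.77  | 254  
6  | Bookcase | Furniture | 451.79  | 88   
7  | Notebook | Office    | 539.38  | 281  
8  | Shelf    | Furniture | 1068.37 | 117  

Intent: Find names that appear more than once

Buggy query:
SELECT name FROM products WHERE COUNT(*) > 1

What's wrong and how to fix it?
Bug: WHERE can't reference COUNT(*); aggregates are computed after WHERE

Fix: Group first, then use HAVING for the count condition

Corrected query:
SELECT name FROM products GROUP BY name HAVING COUNT(*) > 1

Result:
name    
--------
Notebook
Shelf   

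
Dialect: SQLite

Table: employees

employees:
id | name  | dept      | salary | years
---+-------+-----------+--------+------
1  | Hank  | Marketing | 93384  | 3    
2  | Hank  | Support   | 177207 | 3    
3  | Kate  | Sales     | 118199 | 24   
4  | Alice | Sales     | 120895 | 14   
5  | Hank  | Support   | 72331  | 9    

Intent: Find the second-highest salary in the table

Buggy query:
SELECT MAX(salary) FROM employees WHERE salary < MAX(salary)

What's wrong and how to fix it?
Bug: MAX(salary) on the right of the comparison is an aggregate-in-WHERE error

Fix: Put the inner MAX in a scalar subquery

Corrected query:
SELECT MAX(salary) FROM employees WHERE salary < (SELECT MAX(salary) FROM employees)

Result:
MAX(salary)
-----------
120895     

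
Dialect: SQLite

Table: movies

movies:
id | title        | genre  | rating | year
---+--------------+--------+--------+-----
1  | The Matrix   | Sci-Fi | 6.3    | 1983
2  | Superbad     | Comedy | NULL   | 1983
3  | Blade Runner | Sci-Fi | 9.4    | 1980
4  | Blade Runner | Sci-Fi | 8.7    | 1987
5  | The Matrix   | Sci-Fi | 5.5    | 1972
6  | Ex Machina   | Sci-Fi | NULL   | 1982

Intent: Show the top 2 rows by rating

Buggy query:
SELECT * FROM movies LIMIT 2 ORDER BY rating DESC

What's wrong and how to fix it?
Bug: LIMIT must come after ORDER BY

Fix: Swap the clauses: ORDER BY first, then LIMIT

Corrected query:
SELECT * FROM movies ORDER BY rating DESC LIMIT 2

Result:
id | title        | genre  | rating | year
---+--------------+--------+--------+-----
3  | Blade Runner | Sci-Fi | 9.4    | 1980
4  | Blade Runner | Sci-Fi | 8.7    | 1987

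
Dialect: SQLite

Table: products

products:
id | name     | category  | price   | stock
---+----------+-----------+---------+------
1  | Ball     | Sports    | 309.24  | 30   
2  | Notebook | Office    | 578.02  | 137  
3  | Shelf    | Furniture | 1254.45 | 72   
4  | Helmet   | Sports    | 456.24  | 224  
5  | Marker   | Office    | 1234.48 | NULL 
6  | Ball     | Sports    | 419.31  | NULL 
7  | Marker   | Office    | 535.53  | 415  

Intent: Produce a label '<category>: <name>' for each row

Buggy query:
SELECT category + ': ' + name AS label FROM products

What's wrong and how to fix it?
Bug: '+' is numeric addition; on text columns SQLite converts them to 0 instead of concatenating

Fix: Replace + with || to concatenate text

Corrected query:
SELECT category || ': ' || name AS label FROM products

Result:
label           
----------------
Sports: Ball    
Office: Notebook
Furniture: Shelf
Sports: Helmet  
Office: Marker  
Sports: Ball    
Office: Marker  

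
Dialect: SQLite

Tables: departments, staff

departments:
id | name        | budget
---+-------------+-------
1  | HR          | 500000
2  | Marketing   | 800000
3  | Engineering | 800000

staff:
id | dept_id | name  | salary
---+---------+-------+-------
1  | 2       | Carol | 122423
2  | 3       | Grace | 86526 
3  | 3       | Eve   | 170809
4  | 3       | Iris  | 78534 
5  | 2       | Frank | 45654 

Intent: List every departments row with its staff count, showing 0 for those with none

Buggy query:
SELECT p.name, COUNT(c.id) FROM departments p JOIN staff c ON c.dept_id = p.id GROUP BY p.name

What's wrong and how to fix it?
Bug: INNER JOIN drops departments rows that have no matching staff rows

Fix: Switch to LEFT JOIN to retain unmatched parent rows

Corrected query:
SELECT p.name, COUNT(c.id) FROM departments p LEFT JOIN staff c ON c.dept_id = p.id GROUP BY p.name

Result:
name        | COUNT(c.id)
------------+------------
Engineering | 3          
HR          | 0          
Marketing   | 2          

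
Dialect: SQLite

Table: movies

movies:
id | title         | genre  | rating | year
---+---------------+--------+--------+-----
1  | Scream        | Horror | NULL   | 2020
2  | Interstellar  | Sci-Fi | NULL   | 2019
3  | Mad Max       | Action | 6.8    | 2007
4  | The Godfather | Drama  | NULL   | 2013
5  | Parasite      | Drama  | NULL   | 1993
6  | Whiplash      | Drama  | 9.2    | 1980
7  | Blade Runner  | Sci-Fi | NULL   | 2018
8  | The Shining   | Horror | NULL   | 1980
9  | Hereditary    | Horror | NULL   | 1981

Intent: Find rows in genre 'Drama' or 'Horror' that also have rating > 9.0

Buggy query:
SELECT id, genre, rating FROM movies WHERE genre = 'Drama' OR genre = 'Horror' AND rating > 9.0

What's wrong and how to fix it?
Bug: AND binds tighter than OR, so this parses as genre = 'Drama' OR (genre = 'Horror' AND rating > 9.0)

Fix: Group the OR with parentheses (or use IN), then AND the threshold

Corrected query:
SELECT id, genre, rating FROM movies WHERE (genre = 'Drama' OR genre = 'Horror') AND rating > 9.0

Result:
id | genre | rating
---+-------+-------
6  | Drama | 9.2   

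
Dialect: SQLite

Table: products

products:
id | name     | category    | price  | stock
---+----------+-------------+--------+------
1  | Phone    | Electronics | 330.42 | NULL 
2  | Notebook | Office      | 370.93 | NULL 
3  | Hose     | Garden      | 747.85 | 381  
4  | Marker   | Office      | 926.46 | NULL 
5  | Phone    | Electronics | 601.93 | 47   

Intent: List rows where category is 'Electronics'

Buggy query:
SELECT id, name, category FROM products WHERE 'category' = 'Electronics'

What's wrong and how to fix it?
Bug: 'category' in single quotes is a string literal, not the column; the comparison is literal-vs-literal and never true

Fix: Reference the column as category without single quotes

Corrected query:
SELECT id, name, category FROM products WHERE category = 'Electronics'

Result:
id | name  | category   
---+-------+------------
1  | Phone | Electronics
5  | Phone | Electronics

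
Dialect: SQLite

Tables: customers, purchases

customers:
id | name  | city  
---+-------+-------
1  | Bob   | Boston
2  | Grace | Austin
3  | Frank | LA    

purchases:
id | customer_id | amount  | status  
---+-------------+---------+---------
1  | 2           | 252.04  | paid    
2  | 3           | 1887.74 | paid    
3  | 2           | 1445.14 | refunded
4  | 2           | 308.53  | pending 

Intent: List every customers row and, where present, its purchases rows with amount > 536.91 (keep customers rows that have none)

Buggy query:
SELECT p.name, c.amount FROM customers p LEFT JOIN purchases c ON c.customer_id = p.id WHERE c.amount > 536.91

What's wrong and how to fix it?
Bug: Filtering c.amount in WHERE discards the NULL rows produced by LEFT JOIN, turning it into an inner join

Fix: Move the right-table condition into the ON clause so unmatched parents are kept

Corrected query:
SELECT p.name, c.amount FROM customers p LEFT JOIN purchases c ON c.customer_id = p.id AND c.amount > 536.91

Result:
name  | amount 
------+--------
Bob   | NULL   
Grace | 1445.14
Frank | 1887.74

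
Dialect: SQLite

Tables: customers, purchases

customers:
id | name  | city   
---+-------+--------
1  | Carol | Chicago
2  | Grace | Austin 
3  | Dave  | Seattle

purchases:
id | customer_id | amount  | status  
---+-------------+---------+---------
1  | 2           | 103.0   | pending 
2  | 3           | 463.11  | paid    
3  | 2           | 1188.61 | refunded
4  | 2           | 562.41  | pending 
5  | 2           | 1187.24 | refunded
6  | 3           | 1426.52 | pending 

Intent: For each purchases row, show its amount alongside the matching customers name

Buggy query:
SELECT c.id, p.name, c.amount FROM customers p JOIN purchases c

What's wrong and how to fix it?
Bug: JOIN with no ON clause produces a cartesian product; every purchases row pairs with every customers row

Fix: Specify the join condition linking the foreign key to the parent id

Corrected query:
SELECT c.id, p.name, c.amount FROM customers p JOIN purchases c ON c.customer_id = p.id

Result:
id | name  | amount 
---+-------+--------
1  | Grace | 103    
2  | Dave  | 463.11 
3  | Grace | 1188.61
4  | Grace | 562.41 
5  | Grace | 1187.24
6  | Dave  | 1426.52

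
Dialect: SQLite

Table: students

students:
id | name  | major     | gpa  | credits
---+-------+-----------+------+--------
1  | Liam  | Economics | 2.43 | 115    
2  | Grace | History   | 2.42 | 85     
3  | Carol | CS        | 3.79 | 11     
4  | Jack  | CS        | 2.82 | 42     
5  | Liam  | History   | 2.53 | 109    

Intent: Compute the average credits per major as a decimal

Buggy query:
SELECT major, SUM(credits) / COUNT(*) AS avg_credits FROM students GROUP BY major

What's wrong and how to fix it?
Bug: SUM(credits) and COUNT(*) are both integers; the division truncates the fractional part

Fix: Cast one side to REAL so the division keeps the fractional part

Corrected query:
SELECT major, SUM(credits) * 1.0 / COUNT(*) AS avg_credits FROM students GROUP BY major

Result:
major     | avg_credits
----------+------------
CS        | 26.5       
Economics | 115        
History   | 97         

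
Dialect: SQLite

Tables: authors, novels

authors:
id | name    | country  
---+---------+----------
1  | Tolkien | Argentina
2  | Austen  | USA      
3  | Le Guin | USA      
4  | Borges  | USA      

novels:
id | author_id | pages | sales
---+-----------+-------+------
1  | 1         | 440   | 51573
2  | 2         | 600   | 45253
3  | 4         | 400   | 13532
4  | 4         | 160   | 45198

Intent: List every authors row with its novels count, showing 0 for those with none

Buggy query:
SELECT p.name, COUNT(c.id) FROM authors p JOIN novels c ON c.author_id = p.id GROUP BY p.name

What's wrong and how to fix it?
Bug: INNER JOIN drops authors rows that have no matching novels rows

Fix: Use LEFT JOIN so parents without children still appear (COUNT(c.id) gives 0)

Corrected query:
SELECT p.name, COUNT(c.id) FROM authors p LEFT JOIN novels c ON c.author_id = p.id GROUP BY p.name

Result:
name    | COUNT(c.id)
--------+------------
Austen  | 1          
Borges  | 2          
Le Guin | 0          
Tolkien | 1          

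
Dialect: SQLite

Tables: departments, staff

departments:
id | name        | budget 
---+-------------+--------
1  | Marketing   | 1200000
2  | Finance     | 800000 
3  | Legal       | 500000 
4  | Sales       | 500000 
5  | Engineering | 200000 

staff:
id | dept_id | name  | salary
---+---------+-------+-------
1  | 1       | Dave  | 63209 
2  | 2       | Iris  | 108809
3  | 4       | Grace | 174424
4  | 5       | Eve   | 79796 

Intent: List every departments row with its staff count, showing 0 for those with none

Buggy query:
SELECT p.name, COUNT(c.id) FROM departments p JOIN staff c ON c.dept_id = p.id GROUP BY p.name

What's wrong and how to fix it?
Bug: INNER JOIN drops departments rows that have no matching staff rows

Fix: Use LEFT JOIN so parents without children still appear (COUNT(c.id) gives 0)

Corrected query:
SELECT p.name, COUNT(c.id) FROM departments p LEFT JOIN staff c ON c.dept_id = p.id GROUP BY p.name

Result:
name        | COUNT(c.id)
------------+------------
Engineering | 1          
Finance     | 1          
Legal       | 0          
Marketing   | 1          
Sales       | 1          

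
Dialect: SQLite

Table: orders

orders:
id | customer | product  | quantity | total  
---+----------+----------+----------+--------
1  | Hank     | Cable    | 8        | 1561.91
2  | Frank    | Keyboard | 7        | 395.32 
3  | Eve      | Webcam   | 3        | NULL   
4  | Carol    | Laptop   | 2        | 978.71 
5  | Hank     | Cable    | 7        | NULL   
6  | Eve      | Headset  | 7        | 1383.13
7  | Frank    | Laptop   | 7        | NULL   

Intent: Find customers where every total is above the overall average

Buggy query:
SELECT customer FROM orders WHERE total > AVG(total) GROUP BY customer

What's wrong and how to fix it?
Bug: WHERE evaluates per row before aggregation, so AVG() is unavailable

Fix: Use a subquery for AVG and a HAVING MIN(...) filter so the condition holds for every row in the group

Corrected query:
SELECT customer FROM orders GROUP BY customer HAVING MIN(total) > (SELECT AVG(total) FROM orders)

Result:
customer
--------
Eve     
Hank    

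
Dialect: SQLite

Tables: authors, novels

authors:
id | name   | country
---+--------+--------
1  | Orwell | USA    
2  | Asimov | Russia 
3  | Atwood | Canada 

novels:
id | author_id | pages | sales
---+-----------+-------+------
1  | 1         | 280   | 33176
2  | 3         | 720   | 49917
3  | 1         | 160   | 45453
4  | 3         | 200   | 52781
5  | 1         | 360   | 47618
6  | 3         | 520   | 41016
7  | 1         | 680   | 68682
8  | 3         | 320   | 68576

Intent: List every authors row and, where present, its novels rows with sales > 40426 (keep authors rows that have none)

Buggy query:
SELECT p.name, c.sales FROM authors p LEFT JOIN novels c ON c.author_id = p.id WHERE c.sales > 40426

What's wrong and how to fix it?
Bug: Filtering c.sales in WHERE discards the NULL rows produced by LEFT JOIN, turning it into an inner join

Fix: Put 'c.sales > 40426' in the JOIN's ON clause instead of WHERE

Corrected query:
SELECT p.name, c.sales FROM authors p LEFT JOIN novels c ON c.author_id = p.id AND c.sales > 40426

Result:
name   | sales
-------+------
Orwell | 45453
Orwell | 47618
Orwell | 68682
Asimov | NULL 
Atwood | 41016
Atwood | 49917
Atwood | 52781
Atwood | 68576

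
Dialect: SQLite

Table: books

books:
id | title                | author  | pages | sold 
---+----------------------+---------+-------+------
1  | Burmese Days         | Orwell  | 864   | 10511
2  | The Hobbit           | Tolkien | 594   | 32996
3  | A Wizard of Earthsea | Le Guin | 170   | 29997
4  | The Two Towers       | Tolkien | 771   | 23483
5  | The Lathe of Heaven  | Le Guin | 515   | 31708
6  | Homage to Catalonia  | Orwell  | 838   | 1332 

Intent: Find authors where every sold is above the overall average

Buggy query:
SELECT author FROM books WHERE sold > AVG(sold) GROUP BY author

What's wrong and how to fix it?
Bug: AVG() is an aggregate; it can't sit directly in WHERE

Fix: Compute the overall average in a scalar subquery and compare each group's MIN against it in HAVING

Corrected query:
SELECT author FROM books GROUP BY author HAVING MIN(sold) > (SELECT AVG(sold) FROM books)

Result:
author 
-------
Le Guin
Tolkien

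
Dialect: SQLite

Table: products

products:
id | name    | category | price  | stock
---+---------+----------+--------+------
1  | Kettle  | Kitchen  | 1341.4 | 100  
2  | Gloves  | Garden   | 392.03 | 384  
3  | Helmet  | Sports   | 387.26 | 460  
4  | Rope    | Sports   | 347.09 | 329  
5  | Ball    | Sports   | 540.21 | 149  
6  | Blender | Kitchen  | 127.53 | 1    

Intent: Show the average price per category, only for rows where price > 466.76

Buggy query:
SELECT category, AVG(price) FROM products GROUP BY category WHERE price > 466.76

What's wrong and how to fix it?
Bug: WHERE cannot follow GROUP BY

Fix: Move the WHERE clause before GROUP BY

Corrected query:
SELECT category, AVG(price) FROM products WHERE price > 466.76 GROUP BY category

Result:
category | AVG(price)
---------+-----------
Kitchen  | 1341.4    
Sports   | 540.21    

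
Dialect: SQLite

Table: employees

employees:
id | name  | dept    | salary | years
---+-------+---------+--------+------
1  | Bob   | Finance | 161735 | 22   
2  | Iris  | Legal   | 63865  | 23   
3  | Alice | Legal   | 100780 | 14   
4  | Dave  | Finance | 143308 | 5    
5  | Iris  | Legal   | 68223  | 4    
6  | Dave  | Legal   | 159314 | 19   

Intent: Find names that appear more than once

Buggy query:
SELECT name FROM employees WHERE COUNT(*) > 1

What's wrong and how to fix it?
Bug: COUNT(*) is an aggregate and cannot be used in WHERE

Fix: Group first, then use HAVING for the count condition

Corrected query:
SELECT name FROM employees GROUP BY name HAVING COUNT(*) > 1

Result:
name
----
Dave
Iris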